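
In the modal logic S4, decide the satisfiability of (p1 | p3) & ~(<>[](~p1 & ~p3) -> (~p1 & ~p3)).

Yes, satisfiable

1. (p1 | p3) & ~(<>[](~p1 & ~p3) -> (~p1 & ~p3)), 0
2. p1 | p3, 0
3. ~(<>[](~p1 & ~p3) -> (~p1 & ~p3)), 0
4. <>[](~p1 & ~p3), 0
5. ~(~p1 & ~p3), 0
6. p3, 0
7. [](~p1 & ~p3), 1
8. ~p1 & ~p3, 1
9. ~p1, 1
10. ~p3, 1
Accessibility: 0R0, 0R1, 1R1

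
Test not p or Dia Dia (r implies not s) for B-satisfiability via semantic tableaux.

Yes, satisfiable

1. not p or Dia Dia (r implies not s), 0
2. Dia Dia (r implies not s), 0
3. Dia (r implies not s), 1
4. r implies not s, 2
5. not s, 2
Accessibility: 0R0, 0R1, 1R0, 1R1, 1R2, 2R1, 2R2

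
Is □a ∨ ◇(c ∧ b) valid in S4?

No, not valid

Tableau for the negation ¬(□a ∨ ◇(c ∧ b)):
1. ¬(□a ∨ ◇(c ∧ b)), w0
2. ¬□a, w0
3. ¬◇(c ∧ b), w0
4. ¬(c ∧ b), w0
5. ¬b, w0
6. ¬a, w1
7. ¬(c ∧ b), w1
8. ¬b, w1
Accessibility: w0Rw0, w0Rw1, w1Rw1
The negation has an open branch (countermodel exists).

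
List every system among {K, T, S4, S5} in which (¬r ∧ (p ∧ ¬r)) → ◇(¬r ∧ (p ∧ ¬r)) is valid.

T, S4, S5

K-tableau for the negation ¬((¬r ∧ (p ∧ ¬r)) → ◇(¬r ∧ (p ∧ ¬r))):
1. ¬((¬r ∧ (p ∧ ¬r)) → ◇(¬r ∧ (p ∧ ¬r))), w0
2. ¬r ∧ (p ∧ ¬r), w0
3. ¬◇(¬r ∧ (p ∧ ¬r)), w0
4. ¬r, w0
5. p ∧ ¬r, w0
6. p, w0
Complete open branch: countermodel on a K-frame, so not valid in K.
T-tableau for the negation ¬((¬r ∧ (p ∧ ¬r)) → ◇(¬r ∧ (p ∧ ¬r))):
1. ¬((¬r ∧ (p ∧ ¬r)) → ◇(¬r ∧ (p ∧ ¬r))), w0
2. ¬r ∧ (p ∧ ¬r), w0
3. ¬◇(¬r ∧ (p ∧ ¬r)), w0
4. ¬r, w0
5. p ∧ ¬r, w0
6. p, w0
7. ¬(¬r ∧ (p ∧ ¬r)), w0
8. ¬(p ∧ ¬r), w0
9. r, w0
Accessibility: w0Rw0
Branch closes: r and ¬r both at w0.
Every branch closes (one shown): valid in T, hence also in S4, S5 (every theorem of T is a theorem of S4 and S5).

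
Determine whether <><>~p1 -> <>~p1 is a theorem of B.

Tableau for the negation ~(<><>~p1 -> <>~p1):
1. ~(<><>~p1 -> <>~p1), w0
2. <><>~p1, w0   [~->-rule on 1]
3. ~<>~p1, w0   [~->-rule on 1]
4. p1, w0   [~<>-rule on 3 via w0Rw0]
5. <>~p1, w1   [<>-rule on 2: fresh world w1, w0Rw1]
6. p1, w1   [~<>-rule on 3 via w0Rw1]
7. ~p1, w2   [<>-rule on 5: fresh world w2, w1Rw2]
Accessibility: w0Rw0, w0Rw1, w1Rw0, w1Rw1, w1Rw2, w2Rw1, w2Rw2
The negation has an open branch (countermodel exists).

Invalid (countermodel exists)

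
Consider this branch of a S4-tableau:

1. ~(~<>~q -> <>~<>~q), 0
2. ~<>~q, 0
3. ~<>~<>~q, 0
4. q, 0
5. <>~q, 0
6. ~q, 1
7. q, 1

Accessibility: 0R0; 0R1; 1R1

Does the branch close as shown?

Closed

Both q and ~q appear at 1.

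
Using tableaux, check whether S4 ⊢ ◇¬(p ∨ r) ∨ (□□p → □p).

Tableau for the negation ¬(◇¬(p ∨ r) ∨ (□□p → □p)):
1. ¬(◇¬(p ∨ r) ∨ (□□p → □p)), w0
2. ¬◇¬(p ∨ r), w0
3. ¬(□□p → □p), w0
4. □□p, w0
5. ¬□p, w0
6. p ∨ r, w0
7. □p, w0
8. p, w0
9. r, w0
10. ¬p, w1
11. p ∨ r, w1
12. □p, w1
13. p, w1
Accessibility: w0Rw0, w0Rw1, w1Rw1
Branch closes: p and ¬p both at w1.
Every branch of the negation's tableau closes; the branch above is one of them.

Yes, valid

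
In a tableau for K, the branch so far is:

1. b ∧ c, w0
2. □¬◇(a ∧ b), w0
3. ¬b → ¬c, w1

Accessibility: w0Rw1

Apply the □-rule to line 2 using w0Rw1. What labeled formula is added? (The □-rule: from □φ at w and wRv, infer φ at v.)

¬◇(a ∧ b), w1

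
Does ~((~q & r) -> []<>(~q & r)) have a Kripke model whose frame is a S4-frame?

1. ~((~q & r) -> []<>(~q & r)), u
2. ~q & r, u   [~->-rule on 1]
3. ~[]<>(~q & r), u   [~->-rule on 1]
4. ~q, u   [&-rule on 2]
5. r, u   [&-rule on 2]
6. ~<>(~q & r), v   [~[]-rule on 3: fresh world v, uRv]
7. ~(~q & r), v   [~<>-rule on 6 via vRv]
8. ~r, v   [~&-rule on 7 (branches; this branch)]
Accessibility: uRu, uRv, vRv

Satisfiable (open branch found)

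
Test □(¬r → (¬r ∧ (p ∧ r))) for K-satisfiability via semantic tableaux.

Yes, satisfiable

1. □(¬r → (¬r ∧ (p ∧ r))), u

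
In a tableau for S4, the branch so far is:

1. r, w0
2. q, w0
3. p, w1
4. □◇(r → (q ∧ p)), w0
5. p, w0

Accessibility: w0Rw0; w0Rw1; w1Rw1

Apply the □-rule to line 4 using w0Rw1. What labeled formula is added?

◇(r → (q ∧ p)), w1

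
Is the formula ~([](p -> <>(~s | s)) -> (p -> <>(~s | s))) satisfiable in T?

1. ~([](p -> <>(~s | s)) -> (p -> <>(~s | s))), w0
2. [](p -> <>(~s | s)), w0   [~->-rule on 1]
3. ~(p -> <>(~s | s)), w0   [~->-rule on 1]
4. p, w0   [~->-rule on 3]
5. ~<>(~s | s), w0   [~->-rule on 3]
6. p -> <>(~s | s), w0   [[]-rule on 2 via w0Rw0]
7. ~(~s | s), w0   [~<>-rule on 5 via w0Rw0]
8. s, w0   [~|-rule on 7]
9. ~s, w0   [~|-rule on 7]
Accessibility: w0Rw0
Branch closes: s and ~s both at w0.
(One branch shown.) All branches close.

Unsatisfiable (every branch closes)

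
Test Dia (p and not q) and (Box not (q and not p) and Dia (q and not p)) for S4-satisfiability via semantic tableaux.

1. Dia (p and not q) and (Box not (q and not p) and Dia (q and not p)), w0
2. Dia (p and not q), w0
3. Box not (q and not p) and Dia (q and not p), w0
4. Box not (q and not p), w0
5. Dia (q and not p), w0
6. not (q and not p), w0
7. p, w0
8. p and not q, w1
9. p, w1
10. not q, w1
11. not (q and not p), w1
12. q and not p, w2
13. q, w2
14. not p, w2
15. not (q and not p), w2
16. p, w2
Accessibility: w0Rw0, w0Rw1, w0Rw2, w1Rw1, w2Rw2
Branch closes: p and not p both at w2.
Every branch closes; the branch above is one of them.

No, unsatisfiable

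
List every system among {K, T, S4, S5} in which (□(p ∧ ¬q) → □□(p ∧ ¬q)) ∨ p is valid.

T, S4, S5

T-tableau for the negation ¬((□(p ∧ ¬q) → □□(p ∧ ¬q)) ∨ p):
1. ¬((□(p ∧ ¬q) → □□(p ∧ ¬q)) ∨ p), u
2. ¬(□(p ∧ ¬q) → □□(p ∧ ¬q)), u   [¬∨-rule on 1]
3. ¬p, u   [¬∨-rule on 1]
4. □(p ∧ ¬q), u   [¬→-rule on 2]
5. ¬□□(p ∧ ¬q), u   [¬→-rule on 2]
6. p ∧ ¬q, u   [□-rule on 4 via uRu]
7. p, u   [∧-rule on 6]
8. ¬q, u   [∧-rule on 6]
Accessibility: uRu
Branch closes: p and ¬p both at u.
Every branch closes (one shown): valid in T, hence also in S4, S5 (every theorem of T is a theorem of S4 and S5).
K-tableau for the negation ¬((□(p ∧ ¬q) → □□(p ∧ ¬q)) ∨ p):
1. ¬((□(p ∧ ¬q) → □□(p ∧ ¬q)) ∨ p), u
2. ¬(□(p ∧ ¬q) → □□(p ∧ ¬q)), u   [¬∨-rule on 1]
3. ¬p, u   [¬∨-rule on 1]
4. □(p ∧ ¬q), u   [¬→-rule on 2]
5. ¬□□(p ∧ ¬q), u   [¬→-rule on 2]
6. ¬□(p ∧ ¬q), v   [¬□-rule on 5: fresh world v, uRv]
7. p ∧ ¬q, v   [□-rule on 4 via uRv]
8. p, v   [∧-rule on 7]
9. ¬q, v   [∧-rule on 7]
10. ¬(p ∧ ¬q), w   [¬□-rule on 6: fresh world w, vRw]
11. q, w   [¬∧-rule on 10 (branches; this branch)]
Accessibility: uRv, vRw
Complete open branch: countermodel on a K-frame, so not valid in K.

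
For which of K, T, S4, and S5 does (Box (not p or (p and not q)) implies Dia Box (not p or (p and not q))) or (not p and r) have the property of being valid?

T-tableau for the negation not ((Box (not p or (p and not q)) implies Dia Box (not p or (p and not q))) or (not p and r)):
1. not ((Box (not p or (p and not q)) implies Dia Box (not p or (p and not q))) or (not p and r)), w0
2. not (Box (not p or (p and not q)) implies Dia Box (not p or (p and not q))), w0
3. not (not p and r), w0
4. Box (not p or (p and not q)), w0
5. not Dia Box (not p or (p and not q)), w0
6. not p or (p and not q), w0
7. not Box (not p or (p and not q)), w0
8. not r, w0
9. p and not q, w0
10. p, w0
11. not q, w0
12. not (not p or (p and not q)), w1
13. p, w1
14. not (p and not q), w1
15. not p or (p and not q), w1
16. not Box (not p or (p and not q)), w1
17. q, w1
18. p and not q, w1
19. not q, w1
Accessibility: w0Rw0, w0Rw1, w1Rw1
Branch closes: q and not q both at w1.
Every branch closes (one shown): valid in T, hence also in S4, S5 (every theorem of T is a theorem of S4 and S5).
K-tableau for the negation not ((Box (not p or (p and not q)) implies Dia Box (not p or (p and not q))) or (not p and r)):
1. not ((Box (not p or (p and not q)) implies Dia Box (not p or (p and not q))) or (not p and r)), w0
2. not (Box (not p or (p and not q)) implies Dia Box (not p or (p and not q))), w0
3. not (not p and r), w0
4. Box (not p or (p and not q)), w0
5. not Dia Box (not p or (p and not q)), w0
6. not r, w0
Complete open branch: countermodel on a K-frame, so not valid in K.

T, S4, S5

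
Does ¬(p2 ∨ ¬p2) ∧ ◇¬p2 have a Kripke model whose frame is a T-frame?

Unsatisfiable (every branch closes)

1. ¬(p2 ∨ ¬p2) ∧ ◇¬p2, u
2. ¬(p2 ∨ ¬p2), u
3. ◇¬p2, u
4. ¬p2, u
5. p2, u
Accessibility: uRu
Branch closes: p2 and ¬p2 both at u.
All branches of the tableau close; one closing branch shown above.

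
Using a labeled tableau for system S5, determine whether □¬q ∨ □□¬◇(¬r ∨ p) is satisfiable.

Yes, satisfiable

1. □¬q ∨ □□¬◇(¬r ∨ p), w0
2. □□¬◇(¬r ∨ p), w0
3. □¬◇(¬r ∨ p), w0
4. ¬◇(¬r ∨ p), w0
5. ¬(¬r ∨ p), w0
6. r, w0
7. ¬p, w0
Accessibility: w0Rw0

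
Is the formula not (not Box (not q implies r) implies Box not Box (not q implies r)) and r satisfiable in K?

Satisfiable (open branch found)

1. not (not Box (not q implies r) implies Box not Box (not q implies r)) and r, w0
2. not (not Box (not q implies r) implies Box not Box (not q implies r)), w0   [and-rule on 1]
3. r, w0   [and-rule on 1]
4. not Box (not q implies r), w0   [neg-implies-rule on 2]
5. not Box not Box (not q implies r), w0   [neg-implies-rule on 2]
6. not (not q implies r), w1   [neg-Box-rule on 4: fresh world w1, w0Rw1]
7. not q, w1   [neg-implies-rule on 6]
8. not r, w1   [neg-implies-rule on 6]
9. Box (not q implies r), w2   [neg-Box-rule on 5: fresh world w2, w0Rw2]
Accessibility: w0Rw1, w0Rw2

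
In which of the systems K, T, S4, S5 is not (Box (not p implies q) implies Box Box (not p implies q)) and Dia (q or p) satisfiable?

K, T

S4-tableau for the formula:
1. not (Box (not p implies q) implies Box Box (not p implies q)) and Dia (q or p), 0
2. not (Box (not p implies q) implies Box Box (not p implies q)), 0   [and-rule on 1]
3. Dia (q or p), 0   [and-rule on 1]
4. Box (not p implies q), 0   [neg-implies-rule on 2]
5. not Box Box (not p implies q), 0   [neg-implies-rule on 2]
6. not p implies q, 0   [Box-rule on 4 via 0R0]
7. q, 0   [implies-rule on 6 (branches; this branch)]
8. q or p, 1   [Dia-rule on 3: fresh world 1, 0R1]
9. not p implies q, 1   [Box-rule on 4 via 0R1]
10. p, 1   [or-rule on 8 (branches; this branch)]
11. q, 1   [implies-rule on 9 (branches; this branch)]
12. not Box (not p implies q), 2   [neg-Box-rule on 5: fresh world 2, 0R2]
13. not p implies q, 2   [Box-rule on 4 via 0R2]
14. q, 2   [implies-rule on 13 (branches; this branch)]
15. not (not p implies q), 3   [neg-Box-rule on 12: fresh world 3, 2R3]
16. not p, 3   [neg-implies-rule on 15]
17. not q, 3   [neg-implies-rule on 15]
18. not p implies q, 3   [Box-rule on 4 via 0R3]
19. q, 3   [implies-rule on 18 (branches; this branch)]
Accessibility: 0R0, 0R1, 0R2, 0R3, 1R1, 2R2, 2R3, 3R3
Branch closes: q and not q both at 3.
Every branch closes (one shown): unsatisfiable in S4, hence also in S5 (every S5-frame is an S4-frame).
T-tableau for the formula:
1. not (Box (not p implies q) implies Box Box (not p implies q)) and Dia (q or p), 0
2. not (Box (not p implies q) implies Box Box (not p implies q)), 0   [and-rule on 1]
3. Dia (q or p), 0   [and-rule on 1]
4. Box (not p implies q), 0   [neg-implies-rule on 2]
5. not Box Box (not p implies q), 0   [neg-implies-rule on 2]
6. not p implies q, 0   [Box-rule on 4 via 0R0]
7. q, 0   [implies-rule on 6 (branches; this branch)]
8. q or p, 1   [Dia-rule on 3: fresh world 1, 0R1]
9. not p implies q, 1   [Box-rule on 4 via 0R1]
10. p, 1   [or-rule on 8 (branches; this branch)]
11. q, 1   [implies-rule on 9 (branches; this branch)]
12. not Box (not p implies q), 2   [neg-Box-rule on 5: fresh world 2, 0R2]
13. not p implies q, 2   [Box-rule on 4 via 0R2]
14. q, 2   [implies-rule on 13 (branches; this branch)]
15. not (not p implies q), 3   [neg-Box-rule on 12: fresh world 3, 2R3]
16. not p, 3   [neg-implies-rule on 15]
17. not q, 3   [neg-implies-rule on 15]
Accessibility: 0R0, 0R1, 0R2, 1R1, 2R2, 2R3, 3R3
Complete open branch: satisfiable in T, hence also in K (this T-model is also a K-model).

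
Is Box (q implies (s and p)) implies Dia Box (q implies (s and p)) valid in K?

No, not valid

Tableau for the negation not (Box (q implies (s and p)) implies Dia Box (q implies (s and p))):
1. not (Box (q implies (s and p)) implies Dia Box (q implies (s and p))), w0
2. Box (q implies (s and p)), w0
3. not Dia Box (q implies (s and p)), w0
The negation has an open branch (countermodel exists).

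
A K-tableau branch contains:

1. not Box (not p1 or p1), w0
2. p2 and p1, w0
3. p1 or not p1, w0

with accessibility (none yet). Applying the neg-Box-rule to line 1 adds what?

a fresh world w1 with w0Rw1, and not (not p1 or p1) at w1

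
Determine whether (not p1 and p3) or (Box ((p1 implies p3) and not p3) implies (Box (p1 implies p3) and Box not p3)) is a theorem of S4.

Tableau for the negation not ((not p1 and p3) or (Box ((p1 implies p3) and not p3) implies (Box (p1 implies p3) and Box not p3))):
1. not ((not p1 and p3) or (Box ((p1 implies p3) and not p3) implies (Box (p1 implies p3) and Box not p3))), w0
2. not (not p1 and p3), w0   [neg-or-rule on 1]
3. not (Box ((p1 implies p3) and not p3) implies (Box (p1 implies p3) and Box not p3)), w0   [neg-or-rule on 1]
4. Box ((p1 implies p3) and not p3), w0   [neg-implies-rule on 3]
5. not (Box (p1 implies p3) and Box not p3), w0   [neg-implies-rule on 3]
6. (p1 implies p3) and not p3, w0   [Box-rule on 4 via w0Rw0]
7. p1 implies p3, w0   [and-rule on 6]
8. not p3, w0   [and-rule on 6]
9. not Box (p1 implies p3), w0   [neg-and-rule on 5 (branches; this branch)]
10. not p1, w0   [implies-rule on 7 (branches; this branch)]
11. not (p1 implies p3), w1   [neg-Box-rule on 9: fresh world w1, w0Rw1]
12. p1, w1   [neg-implies-rule on 11]
13. not p3, w1   [neg-implies-rule on 11]
14. (p1 implies p3) and not p3, w1   [Box-rule on 4 via w0Rw1]
15. p1 implies p3, w1   [and-rule on 14]
16. p3, w1   [implies-rule on 15 (branches; this branch)]
Accessibility: w0Rw0, w0Rw1, w1Rw1
Branch closes: p3 and not p3 both at w1.
All branches of the negation close; one closing branch shown above.

Valid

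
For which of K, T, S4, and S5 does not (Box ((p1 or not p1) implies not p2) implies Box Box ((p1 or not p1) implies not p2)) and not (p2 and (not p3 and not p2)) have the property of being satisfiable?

K, T

S4-tableau for the formula:
1. not (Box ((p1 or not p1) implies not p2) implies Box Box ((p1 or not p1) implies not p2)) and not (p2 and (not p3 and not p2)), u
2. not (Box ((p1 or not p1) implies not p2) implies Box Box ((p1 or not p1) implies not p2)), u
3. not (p2 and (not p3 and not p2)), u
4. Box ((p1 or not p1) implies not p2), u
5. not Box Box ((p1 or not p1) implies not p2), u
6. (p1 or not p1) implies not p2, u
7. not (not p3 and not p2), u
8. not p2, u
9. p3, u
10. not Box ((p1 or not p1) implies not p2), v
11. (p1 or not p1) implies not p2, v
12. not p2, v
13. not ((p1 or not p1) implies not p2), w
14. p1 or not p1, w
15. p2, w
16. (p1 or not p1) implies not p2, w
17. not p1, w
18. not (p1 or not p1), w
19. p1, w
Accessibility: uRu, uRv, uRw, vRv, vRw, wRw
Branch closes: p1 and not p1 both at w.
Every branch closes (one shown): unsatisfiable in S4, hence also in S5 (every S5-frame is an S4-frame).
T-tableau for the formula:
1. not (Box ((p1 or not p1) implies not p2) implies Box Box ((p1 or not p1) implies not p2)) and not (p2 and (not p3 and not p2)), u
2. not (Box ((p1 or not p1) implies not p2) implies Box Box ((p1 or not p1) implies not p2)), u
3. not (p2 and (not p3 and not p2)), u
4. Box ((p1 or not p1) implies not p2), u
5. not Box Box ((p1 or not p1) implies not p2), u
6. (p1 or not p1) implies not p2, u
7. not (not p3 and not p2), u
8. not p2, u
9. p3, u
10. not Box ((p1 or not p1) implies not p2), v
11. (p1 or not p1) implies not p2, v
12. not p2, v
13. not ((p1 or not p1) implies not p2), w
14. p1 or not p1, w
15. p2, w
16. not p1, w
Accessibility: uRu, uRv, vRv, vRw, wRw
Complete open branch: satisfiable in T, hence also in K (this T-model is also a K-model).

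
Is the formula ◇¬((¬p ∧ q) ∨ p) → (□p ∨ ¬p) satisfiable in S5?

Yes, satisfiable

1. ◇¬((¬p ∧ q) ∨ p) → (□p ∨ ¬p), w0
2. □p ∨ ¬p, w0   [→-rule on 1 (branches; this branch)]
3. ¬p, w0   [∨-rule on 2 (branches; this branch)]
Accessibility: w0Rw0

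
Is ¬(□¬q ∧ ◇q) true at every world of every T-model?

Valid

Tableau for the negation □¬q ∧ ◇q:
1. □¬q ∧ ◇q, w0
2. □¬q, w0   [∧-rule on 1]
3. ◇q, w0   [∧-rule on 1]
4. ¬q, w0   [□-rule on 2 via w0Rw0]
5. q, w1   [◇-rule on 3: fresh world w1, w0Rw1]
6. ¬q, w1   [□-rule on 2 via w0Rw1]
Accessibility: w0Rw0, w0Rw1, w1Rw1
Branch closes: q and ¬q both at w1.
Every branch of the negation's tableau closes; the branch above is one of them.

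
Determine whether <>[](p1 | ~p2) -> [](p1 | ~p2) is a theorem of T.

Tableau for the negation ~(<>[](p1 | ~p2) -> [](p1 | ~p2)):
1. ~(<>[](p1 | ~p2) -> [](p1 | ~p2)), 0
2. <>[](p1 | ~p2), 0
3. ~[](p1 | ~p2), 0
4. [](p1 | ~p2), 1
5. p1 | ~p2, 1
6. ~p2, 1
7. ~(p1 | ~p2), 2
8. ~p1, 2
9. p2, 2
Accessibility: 0R0, 0R1, 0R2, 1R1, 2R2
The negation has an open branch (countermodel exists).

Invalid (countermodel exists)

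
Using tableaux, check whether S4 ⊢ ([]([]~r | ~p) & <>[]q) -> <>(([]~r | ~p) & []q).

Valid in S4

Tableau for the negation ~(([]([]~r | ~p) & <>[]q) -> <>(([]~r | ~p) & []q)):
1. ~(([]([]~r | ~p) & <>[]q) -> <>(([]~r | ~p) & []q)), u
2. []([]~r | ~p) & <>[]q, u
3. ~<>(([]~r | ~p) & []q), u
4. []([]~r | ~p), u
5. <>[]q, u
6. ~(([]~r | ~p) & []q), u
7. []~r | ~p, u
8. ~[]q, u
9. ~p, u
10. []q, v
11. ~(([]~r | ~p) & []q), v
12. []~r | ~p, v
13. q, v
14. ~([]~r | ~p), v
15. ~[]~r, v
16. p, v
17. []~r, v
18. ~r, v
19. ~q, w
20. ~(([]~r | ~p) & []q), w
21. []~r | ~p, w
22. ~([]~r | ~p), w
23. ~[]~r, w
24. p, w
25. []~r, w
26. ~r, w
27. r, x
28. ~(([]~r | ~p) & []q), x
29. []~r | ~p, x
30. q, x
31. ~r, x
Accessibility: uRu, uRv, uRw, uRx, vRv, vRx, wRw, xRx
Branch closes: r and ~r both at x.
All branches of the negation close; one closing branch shown above.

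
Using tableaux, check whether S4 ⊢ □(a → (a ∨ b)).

Tableau for the negation ¬□(a → (a ∨ b)):
1. ¬□(a → (a ∨ b)), u
2. ¬(a → (a ∨ b)), v
3. a, v
4. ¬(a ∨ b), v
5. ¬a, v
6. ¬b, v
Accessibility: uRu, uRv, vRv
Branch closes: a and ¬a both at v.
All branches of the negation close; one closing branch shown above.

Valid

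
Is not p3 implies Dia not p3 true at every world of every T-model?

Tableau for the negation not (not p3 implies Dia not p3):
1. not (not p3 implies Dia not p3), w0
2. not p3, w0
3. not Dia not p3, w0
4. p3, w0
Accessibility: w0Rw0
Branch closes: p3 and not p3 both at w0.
All branches of the negation close; one closing branch shown above.

Yes, valid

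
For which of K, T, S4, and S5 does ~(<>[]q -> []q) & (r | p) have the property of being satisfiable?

K, T, S4

S4-tableau for the formula:
1. ~(<>[]q -> []q) & (r | p), 0
2. ~(<>[]q -> []q), 0
3. r | p, 0
4. <>[]q, 0
5. ~[]q, 0
6. p, 0
7. []q, 1
8. q, 1
9. ~q, 2
Accessibility: 0R0, 0R1, 0R2, 1R1, 2R2
Complete open branch: satisfiable in S4, hence also in K, T (this S4-model is also a K-model and a T-model).
S5-tableau for the formula:
1. ~(<>[]q -> []q) & (r | p), 0
2. ~(<>[]q -> []q), 0
3. r | p, 0
4. <>[]q, 0
5. ~[]q, 0
6. p, 0
7. []q, 1
8. q, 0
9. q, 1
10. ~q, 2
11. q, 2
Accessibility: 0R0, 0R1, 0R2, 1R0, 1R1, 1R2, 2R0, 2R1, 2R2
Branch closes: q and ~q both at 2.
Every branch closes (one shown): unsatisfiable in S5.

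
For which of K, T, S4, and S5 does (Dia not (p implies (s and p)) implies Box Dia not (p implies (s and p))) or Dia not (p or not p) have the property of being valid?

S5-tableau for the negation not ((Dia not (p implies (s and p)) implies Box Dia not (p implies (s and p))) or Dia not (p or not p)):
1. not ((Dia not (p implies (s and p)) implies Box Dia not (p implies (s and p))) or Dia not (p or not p)), w0
2. not (Dia not (p implies (s and p)) implies Box Dia not (p implies (s and p))), w0   [neg-or-rule on 1]
3. not Dia not (p or not p), w0   [neg-or-rule on 1]
4. Dia not (p implies (s and p)), w0   [neg-implies-rule on 2]
5. not Box Dia not (p implies (s and p)), w0   [neg-implies-rule on 2]
6. p or not p, w0   [neg-Dia-rule on 3 via w0Rw0]
7. p, w0   [or-rule on 6 (branches; this branch)]
8. not (p implies (s and p)), w1   [Dia-rule on 4: fresh world w1, w0Rw1]
9. p, w1   [neg-implies-rule on 8]
10. not (s and p), w1   [neg-implies-rule on 8]
11. p or not p, w1   [neg-Dia-rule on 3 via w0Rw1]
12. not s, w1   [neg-and-rule on 10 (branches; this branch)]
13. not Dia not (p implies (s and p)), w2   [neg-Box-rule on 5: fresh world w2, w0Rw2]
14. p or not p, w2   [neg-Dia-rule on 3 via w0Rw2]
15. p implies (s and p), w0   [neg-Dia-rule on 13 via w2Rw0]
16. p implies (s and p), w1   [neg-Dia-rule on 13 via w2Rw1]
17. p implies (s and p), w2   [neg-Dia-rule on 13 via w2Rw2]
18. not p, w2   [or-rule on 14 (branches; this branch)]
19. s and p, w0   [implies-rule on 15 (branches; this branch)]
20. s, w0   [and-rule on 19]
21. s and p, w1   [implies-rule on 16 (branches; this branch)]
22. s, w1   [and-rule on 21]
Accessibility: w0Rw0, w0Rw1, w0Rw2, w1Rw0, w1Rw1, w1Rw2, w2Rw0, w2Rw1, w2Rw2
Branch closes: s and not s both at w1.
Every branch closes (one shown): valid in S5.
S4-tableau for the negation not ((Dia not (p implies (s and p)) implies Box Dia not (p implies (s and p))) or Dia not (p or not p)):
1. not ((Dia not (p implies (s and p)) implies Box Dia not (p implies (s and p))) or Dia not (p or not p)), w0
2. not (Dia not (p implies (s and p)) implies Box Dia not (p implies (s and p))), w0   [neg-or-rule on 1]
3. not Dia not (p or not p), w0   [neg-or-rule on 1]
4. Dia not (p implies (s and p)), w0   [neg-implies-rule on 2]
5. not Box Dia not (p implies (s and p)), w0   [neg-implies-rule on 2]
6. p or not p, w0   [neg-Dia-rule on 3 via w0Rw0]
7. not p, w0   [or-rule on 6 (branches; this branch)]
8. not (p implies (s and p)), w1   [Dia-rule on 4: fresh world w1, w0Rw1]
9. p, w1   [neg-implies-rule on 8]
10. not (s and p), w1   [neg-implies-rule on 8]
11. p or not p, w1   [neg-Dia-rule on 3 via w0Rw1]
12. not s, w1   [neg-and-rule on 10 (branches; this branch)]
13. not Dia not (p implies (s and p)), w2   [neg-Box-rule on 5: fresh world w2, w0Rw2]
14. p or not p, w2   [neg-Dia-rule on 3 via w0Rw2]
15. p implies (s and p), w2   [neg-Dia-rule on 13 via w2Rw2]
16. not p, w2   [or-rule on 14 (branches; this branch)]
Accessibility: w0Rw0, w0Rw1, w0Rw2, w1Rw1, w2Rw2
Complete open branch: countermodel on an S4-frame, so not valid in S4, nor in K, T (the same frame is also a K-frame and a T-frame).

S5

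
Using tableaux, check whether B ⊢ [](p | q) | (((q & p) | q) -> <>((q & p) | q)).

Tableau for the negation ~([](p | q) | (((q & p) | q) -> <>((q & p) | q))):
1. ~([](p | q) | (((q & p) | q) -> <>((q & p) | q))), u
2. ~[](p | q), u
3. ~(((q & p) | q) -> <>((q & p) | q)), u
4. (q & p) | q, u
5. ~<>((q & p) | q), u
6. ~((q & p) | q), u
7. ~(q & p), u
8. ~q, u
9. q & p, u
10. q, u
11. p, u
Accessibility: uRu
Branch closes: q and ~q both at u.
Every branch of the negation's tableau closes; the branch above is one of them.

Valid in B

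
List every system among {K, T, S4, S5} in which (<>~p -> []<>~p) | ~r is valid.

S5

S5-tableau for the negation ~((<>~p -> []<>~p) | ~r):
1. ~((<>~p -> []<>~p) | ~r), w0
2. ~(<>~p -> []<>~p), w0
3. r, w0
4. <>~p, w0
5. ~[]<>~p, w0
6. ~p, w1
7. ~<>~p, w2
8. p, w0
9. p, w1
Accessibility: w0Rw0, w0Rw1, w0Rw2, w1Rw0, w1Rw1, w1Rw2, w2Rw0, w2Rw1, w2Rw2
Branch closes: p and ~p both at w1.
Every branch closes (one shown): valid in S5.
S4-tableau for the negation ~((<>~p -> []<>~p) | ~r):
1. ~((<>~p -> []<>~p) | ~r), w0
2. ~(<>~p -> []<>~p), w0
3. r, w0
4. <>~p, w0
5. ~[]<>~p, w0
6. ~p, w1
7. ~<>~p, w2
8. p, w2
Accessibility: w0Rw0, w0Rw1, w0Rw2, w1Rw1, w2Rw2
Complete open branch: countermodel on an S4-frame, so not valid in S4, nor in K, T (the same frame is also a K-frame and a T-frame).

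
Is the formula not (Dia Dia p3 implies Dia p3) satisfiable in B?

Yes, satisfiable

1. not (Dia Dia p3 implies Dia p3), 0
2. Dia Dia p3, 0
3. not Dia p3, 0
4. not p3, 0
5. Dia p3, 1
6. not p3, 1
7. p3, 2
Accessibility: 0R0, 0R1, 1R0, 1R1, 1R2, 2R1, 2R2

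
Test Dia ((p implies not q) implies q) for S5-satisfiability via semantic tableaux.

1. Dia ((p implies not q) implies q), 0
2. (p implies not q) implies q, 1
3. q, 1
Accessibility: 0R0, 0R1, 1R0, 1R1

Satisfiable (open branch found)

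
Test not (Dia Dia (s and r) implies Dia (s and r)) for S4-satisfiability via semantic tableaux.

No, unsatisfiable

1. not (Dia Dia (s and r) implies Dia (s and r)), u
2. Dia Dia (s and r), u
3. not Dia (s and r), u
4. not (s and r), u
5. not r, u
6. Dia (s and r), v
7. not (s and r), v
8. not r, v
9. s and r, w
10. s, w
11. r, w
12. not (s and r), w
13. not r, w
Accessibility: uRu, uRv, uRw, vRv, vRw, wRw
Branch closes: r and not r both at w.
All branches of the tableau close; one closing branch shown above.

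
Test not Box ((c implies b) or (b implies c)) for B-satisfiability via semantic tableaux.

Unsatisfiable

1. not Box ((c implies b) or (b implies c)), 0
2. not ((c implies b) or (b implies c)), 1
3. not (c implies b), 1
4. not (b implies c), 1
5. c, 1
6. not b, 1
7. b, 1
8. not c, 1
Accessibility: 0R0, 0R1, 1R0, 1R1
Branch closes: b and not b both at 1.
Every branch closes; the branch above is one of them.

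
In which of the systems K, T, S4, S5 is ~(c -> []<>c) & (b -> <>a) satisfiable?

S5-tableau for the formula:
1. ~(c -> []<>c) & (b -> <>a), 0
2. ~(c -> []<>c), 0
3. b -> <>a, 0
4. c, 0
5. ~[]<>c, 0
6. <>a, 0
7. ~<>c, 1
8. ~c, 0
Accessibility: 0R0, 0R1, 1R0, 1R1
Branch closes: c and ~c both at 0.
Every branch closes (one shown): unsatisfiable in S5.
S4-tableau for the formula:
1. ~(c -> []<>c) & (b -> <>a), 0
2. ~(c -> []<>c), 0
3. b -> <>a, 0
4. c, 0
5. ~[]<>c, 0
6. <>a, 0
7. ~<>c, 1
8. ~c, 1
9. a, 2
Accessibility: 0R0, 0R1, 0R2, 1R1, 2R2
Complete open branch: satisfiable in S4, hence also in K, T (this S4-model is also a K-model and a T-model).

K, T, S4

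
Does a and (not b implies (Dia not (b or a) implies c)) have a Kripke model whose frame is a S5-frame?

Satisfiable

1. a and (not b implies (Dia not (b or a) implies c)), 0
2. a, 0   [and-rule on 1]
3. not b implies (Dia not (b or a) implies c), 0   [and-rule on 1]
4. Dia not (b or a) implies c, 0   [implies-rule on 3 (branches; this branch)]
5. c, 0   [implies-rule on 4 (branches; this branch)]
Accessibility: 0R0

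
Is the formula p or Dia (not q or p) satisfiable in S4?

Yes, satisfiable

1. p or Dia (not q or p), 0
2. Dia (not q or p), 0
3. not q or p, 1
4. p, 1
Accessibility: 0R0, 0R1, 1R1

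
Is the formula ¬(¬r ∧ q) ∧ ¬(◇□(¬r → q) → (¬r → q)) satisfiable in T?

1. ¬(¬r ∧ q) ∧ ¬(◇□(¬r → q) → (¬r → q)), w0
2. ¬(¬r ∧ q), w0   [∧-rule on 1]
3. ¬(◇□(¬r → q) → (¬r → q)), w0   [∧-rule on 1]
4. ◇□(¬r → q), w0   [¬→-rule on 3]
5. ¬(¬r → q), w0   [¬→-rule on 3]
6. ¬r, w0   [¬→-rule on 5]
7. ¬q, w0   [¬→-rule on 5]
8. □(¬r → q), w1   [◇-rule on 4: fresh world w1, w0Rw1]
9. ¬r → q, w1   [□-rule on 8 via w1Rw1]
10. q, w1   [→-rule on 9 (branches; this branch)]
Accessibility: w0Rw0, w0Rw1, w1Rw1

Satisfiable (open branch found)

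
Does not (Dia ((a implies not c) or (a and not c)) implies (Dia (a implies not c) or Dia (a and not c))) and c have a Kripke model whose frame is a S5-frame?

1. not (Dia ((a implies not c) or (a and not c)) implies (Dia (a implies not c) or Dia (a and not c))) and c, w0
2. not (Dia ((a implies not c) or (a and not c)) implies (Dia (a implies not c) or Dia (a and not c))), w0
3. c, w0
4. Dia ((a implies not c) or (a and not c)), w0
5. not (Dia (a implies not c) or Dia (a and not c)), w0
6. not Dia (a implies not c), w0
7. not Dia (a and not c), w0
8. not (a implies not c), w0
9. a, w0
10. not (a and not c), w0
11. (a implies not c) or (a and not c), w1
12. not (a implies not c), w1
13. a, w1
14. c, w1
15. not (a and not c), w1
16. a implies not c, w1
17. not c, w1
Accessibility: w0Rw0, w0Rw1, w1Rw0, w1Rw1
Branch closes: c and not c both at w1.
All branches of the tableau close; one closing branch shown above.

Unsatisfiable (every branch closes)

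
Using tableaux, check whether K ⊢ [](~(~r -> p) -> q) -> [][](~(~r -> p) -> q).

Tableau for the negation ~([](~(~r -> p) -> q) -> [][](~(~r -> p) -> q)):
1. ~([](~(~r -> p) -> q) -> [][](~(~r -> p) -> q)), w0
2. [](~(~r -> p) -> q), w0
3. ~[][](~(~r -> p) -> q), w0
4. ~[](~(~r -> p) -> q), w1
5. ~(~r -> p) -> q, w1
6. q, w1
7. ~(~(~r -> p) -> q), w2
8. ~(~r -> p), w2
9. ~q, w2
10. ~r, w2
11. ~p, w2
Accessibility: w0Rw1, w1Rw2
The negation has an open branch (countermodel exists).

Invalid (countermodel exists)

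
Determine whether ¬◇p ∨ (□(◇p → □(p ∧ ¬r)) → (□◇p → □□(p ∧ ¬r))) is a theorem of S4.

Tableau for the negation ¬(¬◇p ∨ (□(◇p → □(p ∧ ¬r)) → (□◇p → □□(p ∧ ¬r)))):
1. ¬(¬◇p ∨ (□(◇p → □(p ∧ ¬r)) → (□◇p → □□(p ∧ ¬r)))), 0
2. ◇p, 0   [¬∨-rule on 1]
3. ¬(□(◇p → □(p ∧ ¬r)) → (□◇p → □□(p ∧ ¬r))), 0   [¬∨-rule on 1]
4. □(◇p → □(p ∧ ¬r)), 0   [¬→-rule on 3]
5. ¬(□◇p → □□(p ∧ ¬r)), 0   [¬→-rule on 3]
6. □◇p, 0   [¬→-rule on 5]
7. ¬□□(p ∧ ¬r), 0   [¬→-rule on 5]
8. ◇p → □(p ∧ ¬r), 0   [□-rule on 4 via 0R0]
9. □(p ∧ ¬r), 0   [→-rule on 8 (branches; this branch)]
10. p ∧ ¬r, 0   [□-rule on 9 via 0R0]
11. p, 0   [∧-rule on 10]
12. ¬r, 0   [∧-rule on 10]
13. p, 1   [◇-rule on 2: fresh world 1, 0R1]
14. ◇p → □(p ∧ ¬r), 1   [□-rule on 4 via 0R1]
15. ◇p, 1   [□-rule on 6 via 0R1]
16. p ∧ ¬r, 1   [□-rule on 9 via 0R1]
17. ¬r, 1   [∧-rule on 16]
18. □(p ∧ ¬r), 1   [→-rule on 14 (branches; this branch)]
19. ¬□(p ∧ ¬r), 2   [¬□-rule on 7: fresh world 2, 0R2]
20. ◇p → □(p ∧ ¬r), 2   [□-rule on 4 via 0R2]
21. ◇p, 2   [□-rule on 6 via 0R2]
22. p ∧ ¬r, 2   [□-rule on 9 via 0R2]
23. p, 2   [∧-rule on 22]
24. ¬r, 2   [∧-rule on 22]
25. □(p ∧ ¬r), 2   [→-rule on 20 (branches; this branch)]
26. p, 3   [◇-rule on 15: fresh world 3, 1R3]
27. ◇p → □(p ∧ ¬r), 3   [□-rule on 4 via 0R3]
28. ◇p, 3   [□-rule on 6 via 0R3]
29. p ∧ ¬r, 3   [□-rule on 9 via 0R3]
30. ¬r, 3   [∧-rule on 29]
31. □(p ∧ ¬r), 3   [→-rule on 27 (branches; this branch)]
32. ¬(p ∧ ¬r), 4   [¬□-rule on 19: fresh world 4, 2R4]
33. ◇p → □(p ∧ ¬r), 4   [□-rule on 4 via 0R4]
34. ◇p, 4   [□-rule on 6 via 0R4]
35. p ∧ ¬r, 4   [□-rule on 9 via 0R4]
36. p, 4   [∧-rule on 35]
37. ¬r, 4   [∧-rule on 35]
38. r, 4   [¬∧-rule on 32 (branches; this branch)]
Accessibility: 0R0, 0R1, 0R2, 0R3, 0R4, 1R1, 1R3, 2R2, 2R4, 3R3, 4R4
Branch closes: r and ¬r both at 4.
All branches of the negation close; one closing branch shown above.

Yes, valid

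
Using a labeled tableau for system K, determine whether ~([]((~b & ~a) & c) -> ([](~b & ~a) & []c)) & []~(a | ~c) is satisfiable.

Unsatisfiable

1. ~([]((~b & ~a) & c) -> ([](~b & ~a) & []c)) & []~(a | ~c), w0
2. ~([]((~b & ~a) & c) -> ([](~b & ~a) & []c)), w0
3. []~(a | ~c), w0
4. []((~b & ~a) & c), w0
5. ~([](~b & ~a) & []c), w0
6. ~[](~b & ~a), w0
7. ~(~b & ~a), w1
8. ~(a | ~c), w1
9. ~a, w1
10. c, w1
11. (~b & ~a) & c, w1
12. ~b & ~a, w1
13. ~b, w1
14. a, w1
Accessibility: w0Rw1
Branch closes: a and ~a both at w1.
All branches of the tableau close; one closing branch shown above.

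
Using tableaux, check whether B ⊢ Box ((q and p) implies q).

Tableau for the negation not Box ((q and p) implies q):
1. not Box ((q and p) implies q), u
2. not ((q and p) implies q), v   [neg-Box-rule on 1: fresh world v, uRv]
3. q and p, v   [neg-implies-rule on 2]
4. not q, v   [neg-implies-rule on 2]
5. q, v   [and-rule on 3]
6. p, v   [and-rule on 3]
Accessibility: uRu, uRv, vRu, vRv
Branch closes: q and not q both at v.
Every branch of the negation's tableau closes; the branch above is one of them.

Valid in B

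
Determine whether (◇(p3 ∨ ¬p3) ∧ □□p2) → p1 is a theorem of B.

Tableau for the negation ¬((◇(p3 ∨ ¬p3) ∧ □□p2) → p1):
1. ¬((◇(p3 ∨ ¬p3) ∧ □□p2) → p1), 0
2. ◇(p3 ∨ ¬p3) ∧ □□p2, 0
3. ¬p1, 0
4. ◇(p3 ∨ ¬p3), 0
5. □□p2, 0
6. □p2, 0
7. p2, 0
8. p3 ∨ ¬p3, 1
9. □p2, 1
10. p2, 1
11. ¬p3, 1
Accessibility: 0R0, 0R1, 1R0, 1R1
The negation has an open branch (countermodel exists).

Invalid (countermodel exists)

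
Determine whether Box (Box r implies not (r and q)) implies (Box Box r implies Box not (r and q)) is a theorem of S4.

Tableau for the negation not (Box (Box r implies not (r and q)) implies (Box Box r implies Box not (r and q))):
1. not (Box (Box r implies not (r and q)) implies (Box Box r implies Box not (r and q))), u
2. Box (Box r implies not (r and q)), u   [neg-implies-rule on 1]
3. not (Box Box r implies Box not (r and q)), u   [neg-implies-rule on 1]
4. Box Box r, u   [neg-implies-rule on 3]
5. not Box not (r and q), u   [neg-implies-rule on 3]
6. Box r implies not (r and q), u   [Box-rule on 2 via uRu]
7. Box r, u   [Box-rule on 4 via uRu]
8. r, u   [Box-rule on 7 via uRu]
9. not (r and q), u   [implies-rule on 6 (branches; this branch)]
10. not q, u   [neg-and-rule on 9 (branches; this branch)]
11. r and q, v   [neg-Box-rule on 5: fresh world v, uRv]
12. r, v   [and-rule on 11]
13. q, v   [and-rule on 11]
14. Box r implies not (r and q), v   [Box-rule on 2 via uRv]
15. Box r, v   [Box-rule on 4 via uRv]
16. not Box r, v   [implies-rule on 14 (branches; this branch)]
17. not r, w   [neg-Box-rule on 16: fresh world w, vRw]
18. Box r implies not (r and q), w   [Box-rule on 2 via uRw]
19. Box r, w   [Box-rule on 4 via uRw]
20. r, w   [Box-rule on 7 via uRw]
Accessibility: uRu, uRv, uRw, vRv, vRw, wRw
Branch closes: r and not r both at w.
Every branch of the negation's tableau closes; the branch above is one of them.

Valid in S4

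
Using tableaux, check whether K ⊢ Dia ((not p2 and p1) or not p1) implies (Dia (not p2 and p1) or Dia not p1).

Yes, valid

Tableau for the negation not (Dia ((not p2 and p1) or not p1) implies (Dia (not p2 and p1) or Dia not p1)):
1. not (Dia ((not p2 and p1) or not p1) implies (Dia (not p2 and p1) or Dia not p1)), w0
2. Dia ((not p2 and p1) or not p1), w0
3. not (Dia (not p2 and p1) or Dia not p1), w0
4. not Dia (not p2 and p1), w0
5. not Dia not p1, w0
6. (not p2 and p1) or not p1, w1
7. not (not p2 and p1), w1
8. p1, w1
9. not p2 and p1, w1
10. not p2, w1
11. not p1, w1
Accessibility: w0Rw1
Branch closes: p1 and not p1 both at w1.
All branches of the negation close; one closing branch shown above.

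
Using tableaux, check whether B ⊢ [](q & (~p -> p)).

Not valid

Tableau for the negation ~[](q & (~p -> p)):
1. ~[](q & (~p -> p)), w0
2. ~(q & (~p -> p)), w1   [~[]-rule on 1: fresh world w1, w0Rw1]
3. ~(~p -> p), w1   [~&-rule on 2 (branches; this branch)]
4. ~p, w1   [~->-rule on 3]
Accessibility: w0Rw0, w0Rw1, w1Rw0, w1Rw1
The negation has an open branch (countermodel exists).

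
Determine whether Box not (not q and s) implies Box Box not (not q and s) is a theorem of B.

Invalid (countermodel exists)

Tableau for the negation not (Box not (not q and s) implies Box Box not (not q and s)):
1. not (Box not (not q and s) implies Box Box not (not q and s)), 0
2. Box not (not q and s), 0
3. not Box Box not (not q and s), 0
4. not (not q and s), 0
5. not s, 0
6. not Box not (not q and s), 1
7. not (not q and s), 1
8. not s, 1
9. not q and s, 2
10. not q, 2
11. s, 2
Accessibility: 0R0, 0R1, 1R0, 1R1, 1R2, 2R1, 2R2
The negation has an open branch (countermodel exists).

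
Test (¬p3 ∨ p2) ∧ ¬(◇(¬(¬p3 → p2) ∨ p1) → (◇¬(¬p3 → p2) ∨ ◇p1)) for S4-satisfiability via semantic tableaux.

Unsatisfiable

1. (¬p3 ∨ p2) ∧ ¬(◇(¬(¬p3 → p2) ∨ p1) → (◇¬(¬p3 → p2) ∨ ◇p1)), u
2. ¬p3 ∨ p2, u   [∧-rule on 1]
3. ¬(◇(¬(¬p3 → p2) ∨ p1) → (◇¬(¬p3 → p2) ∨ ◇p1)), u   [∧-rule on 1]
4. ◇(¬(¬p3 → p2) ∨ p1), u   [¬→-rule on 3]
5. ¬(◇¬(¬p3 → p2) ∨ ◇p1), u   [¬→-rule on 3]
6. ¬◇¬(¬p3 → p2), u   [¬∨-rule on 5]
7. ¬◇p1, u   [¬∨-rule on 5]
8. ¬p3 → p2, u   [¬◇-rule on 6 via uRu]
9. ¬p1, u   [¬◇-rule on 7 via uRu]
10. p2, u   [∨-rule on 2 (branches; this branch)]
11. ¬(¬p3 → p2) ∨ p1, v   [◇-rule on 4: fresh world v, uRv]
12. ¬p3 → p2, v   [¬◇-rule on 6 via uRv]
13. ¬p1, v   [¬◇-rule on 7 via uRv]
14. ¬(¬p3 → p2), v   [∨-rule on 11 (branches; this branch)]
15. ¬p3, v   [¬→-rule on 14]
16. ¬p2, v   [¬→-rule on 14]
17. p2, v   [→-rule on 12 (branches; this branch)]
Accessibility: uRu, uRv, vRv
Branch closes: p2 and ¬p2 both at v.
(One branch shown.) All branches close.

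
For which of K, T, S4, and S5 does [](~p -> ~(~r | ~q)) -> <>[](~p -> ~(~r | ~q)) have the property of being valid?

T, S4, S5

K-tableau for the negation ~([](~p -> ~(~r | ~q)) -> <>[](~p -> ~(~r | ~q))):
1. ~([](~p -> ~(~r | ~q)) -> <>[](~p -> ~(~r | ~q))), 0
2. [](~p -> ~(~r | ~q)), 0
3. ~<>[](~p -> ~(~r | ~q)), 0
Complete open branch: countermodel on a K-frame, so not valid in K.
T-tableau for the negation ~([](~p -> ~(~r | ~q)) -> <>[](~p -> ~(~r | ~q))):
1. ~([](~p -> ~(~r | ~q)) -> <>[](~p -> ~(~r | ~q))), 0
2. [](~p -> ~(~r | ~q)), 0
3. ~<>[](~p -> ~(~r | ~q)), 0
4. ~p -> ~(~r | ~q), 0
5. ~[](~p -> ~(~r | ~q)), 0
6. ~(~r | ~q), 0
7. r, 0
8. q, 0
9. ~(~p -> ~(~r | ~q)), 1
10. ~p, 1
11. ~r | ~q, 1
12. ~p -> ~(~r | ~q), 1
13. ~[](~p -> ~(~r | ~q)), 1
14. ~q, 1
15. ~(~r | ~q), 1
16. r, 1
17. q, 1
Accessibility: 0R0, 0R1, 1R1
Branch closes: q and ~q both at 1.
Every branch closes (one shown): valid in T, hence also in S4, S5 (every theorem of T is a theorem of S4 and S5).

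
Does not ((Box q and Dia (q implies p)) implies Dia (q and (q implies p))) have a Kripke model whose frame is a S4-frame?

Unsatisfiable (every branch closes)

1. not ((Box q and Dia (q implies p)) implies Dia (q and (q implies p))), w0
2. Box q and Dia (q implies p), w0   [neg-implies-rule on 1]
3. not Dia (q and (q implies p)), w0   [neg-implies-rule on 1]
4. Box q, w0   [and-rule on 2]
5. Dia (q implies p), w0   [and-rule on 2]
6. not (q and (q implies p)), w0   [neg-Dia-rule on 3 via w0Rw0]
7. q, w0   [Box-rule on 4 via w0Rw0]
8. not (q implies p), w0   [neg-and-rule on 6 (branches; this branch)]
9. not p, w0   [neg-implies-rule on 8]
10. q implies p, w1   [Dia-rule on 5: fresh world w1, w0Rw1]
11. not (q and (q implies p)), w1   [neg-Dia-rule on 3 via w0Rw1]
12. q, w1   [Box-rule on 4 via w0Rw1]
13. p, w1   [implies-rule on 10 (branches; this branch)]
14. not (q implies p), w1   [neg-and-rule on 11 (branches; this branch)]
15. not p, w1   [neg-implies-rule on 14]
Accessibility: w0Rw0, w0Rw1, w1Rw1
Branch closes: p and not p both at w1.
(One branch shown.) All branches close.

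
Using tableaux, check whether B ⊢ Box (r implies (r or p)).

Tableau for the negation not Box (r implies (r or p)):
1. not Box (r implies (r or p)), w0
2. not (r implies (r or p)), w1   [neg-Box-rule on 1: fresh world w1, w0Rw1]
3. r, w1   [neg-implies-rule on 2]
4. not (r or p), w1   [neg-implies-rule on 2]
5. not r, w1   [neg-or-rule on 4]
6. not p, w1   [neg-or-rule on 4]
Accessibility: w0Rw0, w0Rw1, w1Rw0, w1Rw1
Branch closes: r and not r both at w1.
Every branch of the negation's tableau closes; the branch above is one of them.

Yes, valid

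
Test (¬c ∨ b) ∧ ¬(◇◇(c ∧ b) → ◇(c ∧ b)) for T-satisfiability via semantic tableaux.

Yes, satisfiable

1. (¬c ∨ b) ∧ ¬(◇◇(c ∧ b) → ◇(c ∧ b)), u
2. ¬c ∨ b, u   [∧-rule on 1]
3. ¬(◇◇(c ∧ b) → ◇(c ∧ b)), u   [∧-rule on 1]
4. ◇◇(c ∧ b), u   [¬→-rule on 3]
5. ¬◇(c ∧ b), u   [¬→-rule on 3]
6. ¬(c ∧ b), u   [¬◇-rule on 5 via uRu]
7. b, u   [∨-rule on 2 (branches; this branch)]
8. ¬c, u   [¬∧-rule on 6 (branches; this branch)]
9. ◇(c ∧ b), v   [◇-rule on 4: fresh world v, uRv]
10. ¬(c ∧ b), v   [¬◇-rule on 5 via uRv]
11. ¬b, v   [¬∧-rule on 10 (branches; this branch)]
12. c ∧ b, w   [◇-rule on 9: fresh world w, vRw]
13. c, w   [∧-rule on 12]
14. b, w   [∧-rule on 12]
Accessibility: uRu, uRv, vRv, vRw, wRw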